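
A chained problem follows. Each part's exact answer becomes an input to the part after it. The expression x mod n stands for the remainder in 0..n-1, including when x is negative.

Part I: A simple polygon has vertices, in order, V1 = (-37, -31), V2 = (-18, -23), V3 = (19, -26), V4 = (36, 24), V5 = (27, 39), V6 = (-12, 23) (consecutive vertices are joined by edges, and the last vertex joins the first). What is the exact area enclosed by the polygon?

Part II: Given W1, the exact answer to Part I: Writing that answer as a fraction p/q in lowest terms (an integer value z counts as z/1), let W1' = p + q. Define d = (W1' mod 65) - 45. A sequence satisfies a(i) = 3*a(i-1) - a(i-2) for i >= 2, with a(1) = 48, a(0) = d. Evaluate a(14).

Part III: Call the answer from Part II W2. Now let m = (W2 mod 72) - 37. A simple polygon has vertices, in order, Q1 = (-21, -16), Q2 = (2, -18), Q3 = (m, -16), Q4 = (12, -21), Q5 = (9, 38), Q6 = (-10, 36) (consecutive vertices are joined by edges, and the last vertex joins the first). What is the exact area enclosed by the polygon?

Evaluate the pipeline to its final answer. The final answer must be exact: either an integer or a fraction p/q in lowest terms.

Part I: cross terms: (-37*-23 - -18*-31)=293, (-18*-26 - 19*-23)=905, (19*24 - 36*-26)=1392, (36*39 - 27*24)=756, (27*23 - -12*39)=1089, (-12*-31 - -37*23)=1223; twice the area = |5658| = 5658; area = 2829; answer 2829
Part II: W1 = 2829; threaded value p + q = 2830; d = -10; a(2) = 3*(48) - 1*(-10) = 154; iterating: a(2)=154, a(3)=414, a(4)=1088, a(5)=2850, a(6)=7462, a(7)=19536, a(8)=51146, a(9)=133902, a(10)=350560, a(11)=917778, a(12)=2402774, a(13)=6290544, a(14)=16468858; answer 16468858
Part III: W2 = 16468858; m = -27; cross terms: (-21*-18 - 2*-16)=410, (2*-16 - -27*-18)=-518, (-27*-21 - 12*-16)=759, (12*38 - 9*-21)=645, (9*36 - -10*38)=704, (-10*-16 - -21*36)=916; twice the area = |2916| = 2916; area = 1458; answer 1458

1458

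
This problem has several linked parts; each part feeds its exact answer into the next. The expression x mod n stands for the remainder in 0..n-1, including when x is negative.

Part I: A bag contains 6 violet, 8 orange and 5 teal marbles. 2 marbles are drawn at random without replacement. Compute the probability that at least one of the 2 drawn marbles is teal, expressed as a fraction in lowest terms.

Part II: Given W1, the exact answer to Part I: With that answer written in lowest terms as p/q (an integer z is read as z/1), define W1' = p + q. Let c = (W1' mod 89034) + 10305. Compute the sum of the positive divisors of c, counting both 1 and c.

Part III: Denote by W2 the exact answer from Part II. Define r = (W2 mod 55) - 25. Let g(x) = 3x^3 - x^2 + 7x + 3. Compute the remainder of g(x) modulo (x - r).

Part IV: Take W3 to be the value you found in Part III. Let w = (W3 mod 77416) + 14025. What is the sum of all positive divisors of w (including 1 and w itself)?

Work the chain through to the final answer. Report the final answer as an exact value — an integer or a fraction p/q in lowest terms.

Part I: total draws C(19,2) = 171; complement C(14,2) = 91; favorable 171 - 91 = 80; P = 80/171; answer 80/171
Part II: W1 = 80/171; threaded value p + q = 251; c = 10556; 10556 = 2^2 * 7 * 13 * 29; sigma = (1 + 2 + 4) * (1 + 7) * (1 + 13) * (1 + 29) = 7 * 8 * 14 * 30 = 23520; answer 23520
Part III: W2 = 23520; r = 10; remainder = value at the root: 3*(10)^3 - 1*(10)^2 + 7*(10)^1 + 3 = (3000) + (-100) + (70) + (3) = 2973; answer 2973
Part IV: W3 = 2973; w = 16998; 16998 = 2 * 3 * 2833; sigma = (1 + 2) * (1 + 3) * (1 + 2833) = 3 * 4 * 2834 = 34008; answer 34008

34008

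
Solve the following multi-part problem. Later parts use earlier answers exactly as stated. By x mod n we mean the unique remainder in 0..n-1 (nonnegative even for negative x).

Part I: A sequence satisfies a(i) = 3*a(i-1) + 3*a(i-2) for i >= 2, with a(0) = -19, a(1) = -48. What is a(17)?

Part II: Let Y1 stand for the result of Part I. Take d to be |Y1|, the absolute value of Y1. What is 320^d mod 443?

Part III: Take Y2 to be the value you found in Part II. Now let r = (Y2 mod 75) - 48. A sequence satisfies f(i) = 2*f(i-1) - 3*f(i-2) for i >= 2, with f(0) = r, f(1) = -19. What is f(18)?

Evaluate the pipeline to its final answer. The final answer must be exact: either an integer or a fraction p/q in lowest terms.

569455

Part I: a(2) = 3*(-48) + 3*(-19) = -201; iterating: a(2)=-201, a(3)=-747, a(4)=-2844, a(5)=-10773, a(6)=-40851, a(7)=-154872, a(8)=-587169, a(9)=-2226123, a(10)=-8439876, a(11)=-31997997, a(12)=-121313619, a(13)=-459934848, a(14)=-1743745401, a(15)=-6611040747, a(16)=-25064358444, a(17)=-95026197573; answer -95026197573
Part II: Y1 = -95026197573; d = 95026197573; squarings mod 443: 320^1=320, 320^2=67, 320^4=59, 320^8=380, 320^16=425, 320^32=324, 320^64=428, 320^128=225, 320^256=123, 320^512=67, 320^1024=59, 320^2048=380, 320^4096=425, 320^8192=324, 320^16384=428, 320^32768=225, 320^65536=123, 320^131072=67, 320^262144=59, 320^524288=380, 320^1048576=425, 320^2097152=324, 320^4194304=428, 320^8388608=225, 320^16777216=123, 320^33554432=67, 320^67108864=59, 320^134217728=380, 320^268435456=425, 320^536870912=324, 320^1073741824=428, 320^2147483648=225, 320^4294967296=123, 320^8589934592=67, 320^17179869184=59, 320^34359738368=380, 320^68719476736=425; 320^95026197573 = 320^1 * 320^4 * 320^64 * 320^1024 * 320^4096 * 320^8192 * 320^32768 * 320^536870912 * 320^8589934592 * 320^17179869184 * 320^68719476736 = 73 (mod 443); answer 73
Part III: Y2 = 73; r = 25; f(2) = 2*(-19) - 3*(25) = -113; iterating: f(2)=-113, f(3)=-169, f(4)=1, f(5)=509, f(6)=1015, f(7)=503, f(8)=-2039, f(9)=-5587, f(10)=-5057, f(11)=6647, f(12)=28465, f(13)=36989, f(14)=-11417, f(15)=-133801, f(16)=-233351, f(17)=-65299, f(18)=569455; answer 569455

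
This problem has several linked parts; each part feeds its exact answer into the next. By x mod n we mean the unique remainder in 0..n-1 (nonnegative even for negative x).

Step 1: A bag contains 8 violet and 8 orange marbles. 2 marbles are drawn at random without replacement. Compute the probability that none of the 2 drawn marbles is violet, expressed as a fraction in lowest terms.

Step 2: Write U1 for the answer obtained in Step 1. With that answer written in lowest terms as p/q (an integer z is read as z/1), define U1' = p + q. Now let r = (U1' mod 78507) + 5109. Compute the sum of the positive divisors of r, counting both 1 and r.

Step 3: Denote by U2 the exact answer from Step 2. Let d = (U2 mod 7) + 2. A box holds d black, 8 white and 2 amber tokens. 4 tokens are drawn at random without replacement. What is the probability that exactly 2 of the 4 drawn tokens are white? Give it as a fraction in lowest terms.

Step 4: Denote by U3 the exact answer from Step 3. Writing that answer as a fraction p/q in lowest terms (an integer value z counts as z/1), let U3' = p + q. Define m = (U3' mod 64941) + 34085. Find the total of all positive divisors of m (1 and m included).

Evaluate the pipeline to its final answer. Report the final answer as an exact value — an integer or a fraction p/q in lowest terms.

Step 1: total draws C(16,2) = 120; favorable C(8,2) = 28; P = 7/30; answer 7/30
Step 2: U1 = 7/30; threaded value p + q = 37; r = 5146; 5146 = 2 * 31 * 83; sigma = (1 + 2) * (1 + 31) * (1 + 83) = 3 * 32 * 84 = 8064; answer 8064
Step 3: U2 = 8064; d = 2; total draws C(12,4) = 495; favorable C(8,2)*C(4,2) = 168; P = 56/165; answer 56/165
Step 4: U3 = 56/165; threaded value p + q = 221; m = 34306; 34306 = 2 * 17 * 1009; sigma = (1 + 2) * (1 + 17) * (1 + 1009) = 3 * 18 * 1010 = 54540; answer 54540

54540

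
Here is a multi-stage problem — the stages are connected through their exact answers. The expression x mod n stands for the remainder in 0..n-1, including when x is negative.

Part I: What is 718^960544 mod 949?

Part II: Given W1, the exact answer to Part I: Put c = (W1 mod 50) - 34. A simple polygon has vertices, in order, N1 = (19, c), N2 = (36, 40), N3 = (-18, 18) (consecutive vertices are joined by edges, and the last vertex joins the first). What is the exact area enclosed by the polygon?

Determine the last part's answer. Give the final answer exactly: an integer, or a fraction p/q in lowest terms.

866

Part I: squarings mod 949: 718^1=718, 718^2=217, 718^4=588, 718^8=308, 718^16=913, 718^32=347, 718^64=835, 718^128=659, 718^256=588, 718^512=308, 718^1024=913, 718^2048=347, 718^4096=835, 718^8192=659, 718^16384=588, 718^32768=308, 718^65536=913, 718^131072=347, 718^262144=835, 718^524288=659; 718^960544 = 718^32 * 718^2048 * 718^8192 * 718^32768 * 718^131072 * 718^262144 * 718^524288 = 835 (mod 949); answer 835
Part II: W1 = 835; c = 1; cross terms: (19*40 - 36*1)=724, (36*18 - -18*40)=1368, (-18*1 - 19*18)=-360; twice the area = |1732| = 1732; area = 866; answer 866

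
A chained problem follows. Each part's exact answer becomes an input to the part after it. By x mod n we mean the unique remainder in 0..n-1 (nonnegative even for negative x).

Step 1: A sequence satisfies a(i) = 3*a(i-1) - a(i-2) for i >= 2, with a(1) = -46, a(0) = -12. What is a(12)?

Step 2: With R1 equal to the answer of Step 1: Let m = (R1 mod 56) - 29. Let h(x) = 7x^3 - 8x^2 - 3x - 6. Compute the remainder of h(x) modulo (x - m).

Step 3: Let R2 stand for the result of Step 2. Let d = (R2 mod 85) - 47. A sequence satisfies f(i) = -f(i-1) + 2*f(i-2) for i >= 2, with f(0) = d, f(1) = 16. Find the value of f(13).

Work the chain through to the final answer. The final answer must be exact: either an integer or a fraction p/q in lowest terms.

2746

Step 1: a(2) = 3*(-46) - 1*(-12) = -126; iterating: a(2)=-126, a(3)=-332, a(4)=-870, a(5)=-2278, a(6)=-5964, a(7)=-15614, a(8)=-40878, a(9)=-107020, a(10)=-280182, a(11)=-733526, a(12)=-1920396; answer -1920396
Step 2: R1 = -1920396; m = -17; remainder = value at the root: 7*(-17)^3 - 8*(-17)^2 - 3*(-17)^1 - 6 = (-34391) + (-2312) + (51) + (-6) = -36658; answer -36658
Step 3: R2 = -36658; d = 15; f(2) = -1*(16) + 2*(15) = 14; iterating: f(2)=14, f(3)=18, f(4)=10, f(5)=26, f(6)=-6, f(7)=58, f(8)=-70, f(9)=186, f(10)=-326, f(11)=698, f(12)=-1350, f(13)=2746; answer 2746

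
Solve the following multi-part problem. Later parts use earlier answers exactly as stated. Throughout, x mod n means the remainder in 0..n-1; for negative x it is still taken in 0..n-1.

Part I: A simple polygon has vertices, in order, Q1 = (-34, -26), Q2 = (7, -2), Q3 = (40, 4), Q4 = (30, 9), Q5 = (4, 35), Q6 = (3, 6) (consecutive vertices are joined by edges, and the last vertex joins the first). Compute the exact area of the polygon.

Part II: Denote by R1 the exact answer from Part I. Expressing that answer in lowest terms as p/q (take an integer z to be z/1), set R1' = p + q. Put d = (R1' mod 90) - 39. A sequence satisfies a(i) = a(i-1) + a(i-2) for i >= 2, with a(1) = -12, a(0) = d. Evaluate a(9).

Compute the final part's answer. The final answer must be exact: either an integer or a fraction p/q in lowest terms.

Part I: cross terms: (-34*-2 - 7*-26)=250, (7*4 - 40*-2)=108, (40*9 - 30*4)=240, (30*35 - 4*9)=1014, (4*6 - 3*35)=-81, (3*-26 - -34*6)=126; twice the area = |1657| = 1657; area = 1657/2; answer 1657/2
Part II: R1 = 1657/2; threaded value p + q = 1659; d = 0; a(2) = 1*(-12) + 1*(0) = -12; iterating: a(2)=-12, a(3)=-24, a(4)=-36, a(5)=-60, a(6)=-96, a(7)=-156, a(8)=-252, a(9)=-408; answer -408

-408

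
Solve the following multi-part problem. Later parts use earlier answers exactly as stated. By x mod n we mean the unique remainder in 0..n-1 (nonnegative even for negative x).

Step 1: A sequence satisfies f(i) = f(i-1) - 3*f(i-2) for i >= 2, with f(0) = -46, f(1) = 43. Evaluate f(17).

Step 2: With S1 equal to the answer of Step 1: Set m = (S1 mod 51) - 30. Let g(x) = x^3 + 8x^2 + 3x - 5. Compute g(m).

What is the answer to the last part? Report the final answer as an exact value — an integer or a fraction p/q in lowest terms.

Step 1: f(2) = 1*(43) - 3*(-46) = 181; iterating: f(2)=181, f(3)=52, f(4)=-491, f(5)=-647, f(6)=826, f(7)=2767, f(8)=289, f(9)=-8012, f(10)=-8879, f(11)=15157, f(12)=41794, f(13)=-3677, f(14)=-129059, f(15)=-118028, f(16)=269149, f(17)=623233; answer 623233
Step 2: S1 = 623233; m = -17; 1*(-17)^3 + 8*(-17)^2 + 3*(-17)^1 - 5 = (-4913) + (2312) + (-51) + (-5) = -2657; answer -2657

-2657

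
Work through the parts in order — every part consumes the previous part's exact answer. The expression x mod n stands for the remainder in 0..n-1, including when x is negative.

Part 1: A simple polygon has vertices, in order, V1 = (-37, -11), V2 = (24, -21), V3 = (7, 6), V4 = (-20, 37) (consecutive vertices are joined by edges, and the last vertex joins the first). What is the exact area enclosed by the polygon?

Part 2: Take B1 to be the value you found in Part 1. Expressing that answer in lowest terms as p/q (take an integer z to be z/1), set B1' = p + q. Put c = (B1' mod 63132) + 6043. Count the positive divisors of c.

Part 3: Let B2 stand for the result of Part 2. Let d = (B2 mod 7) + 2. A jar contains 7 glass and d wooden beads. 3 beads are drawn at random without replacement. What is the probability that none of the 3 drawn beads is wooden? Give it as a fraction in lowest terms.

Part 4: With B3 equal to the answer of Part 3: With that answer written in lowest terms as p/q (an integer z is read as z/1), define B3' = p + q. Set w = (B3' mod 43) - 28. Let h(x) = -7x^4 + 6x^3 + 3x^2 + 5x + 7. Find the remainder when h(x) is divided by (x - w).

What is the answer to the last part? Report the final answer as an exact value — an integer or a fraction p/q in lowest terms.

-31585

Part 1: cross terms: (-37*-21 - 24*-11)=1041, (24*6 - 7*-21)=291, (7*37 - -20*6)=379, (-20*-11 - -37*37)=1589; twice the area = |3300| = 3300; area = 1650; answer 1650
Part 2: B1 = 1650; threaded value p + q = 1651; c = 7694; 7694 = 2 * 3847; number of divisors = (1+1) * (1+1) = 4; answer 4
Part 3: B2 = 4; d = 6; total draws C(13,3) = 286; favorable C(7,3) = 35; P = 35/286; answer 35/286
Part 4: B3 = 35/286; threaded value p + q = 321; w = -8; remainder = value at the root: -7*(-8)^4 + 6*(-8)^3 + 3*(-8)^2 + 5*(-8)^1 + 7 = (-28672) + (-3072) + (192) + (-40) + (7) = -31585; answer -31585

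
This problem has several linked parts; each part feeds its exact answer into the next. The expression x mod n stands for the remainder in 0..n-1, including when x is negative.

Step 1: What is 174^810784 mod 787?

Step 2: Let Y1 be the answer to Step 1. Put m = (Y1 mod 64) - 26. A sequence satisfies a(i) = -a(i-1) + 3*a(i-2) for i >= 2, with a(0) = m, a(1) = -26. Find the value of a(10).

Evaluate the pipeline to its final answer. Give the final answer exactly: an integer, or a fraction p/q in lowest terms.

49946

Step 1: squarings mod 787: 174^1=174, 174^2=370, 174^4=749, 174^8=657, 174^16=373, 174^32=617, 174^64=568, 174^128=741, 174^256=542, 174^512=213, 174^1024=510, 174^2048=390, 174^4096=209, 174^8192=396, 174^16384=203, 174^32768=285, 174^65536=164, 174^131072=138, 174^262144=156, 174^524288=726; 174^810784 = 174^32 * 174^256 * 174^512 * 174^1024 * 174^2048 * 174^4096 * 174^16384 * 174^262144 * 174^524288 = 167 (mod 787); answer 167
Step 2: Y1 = 167; m = 13; a(2) = -1*(-26) + 3*(13) = 65; iterating: a(2)=65, a(3)=-143, a(4)=338, a(5)=-767, a(6)=1781, a(7)=-4082, a(8)=9425, a(9)=-21671, a(10)=49946; answer 49946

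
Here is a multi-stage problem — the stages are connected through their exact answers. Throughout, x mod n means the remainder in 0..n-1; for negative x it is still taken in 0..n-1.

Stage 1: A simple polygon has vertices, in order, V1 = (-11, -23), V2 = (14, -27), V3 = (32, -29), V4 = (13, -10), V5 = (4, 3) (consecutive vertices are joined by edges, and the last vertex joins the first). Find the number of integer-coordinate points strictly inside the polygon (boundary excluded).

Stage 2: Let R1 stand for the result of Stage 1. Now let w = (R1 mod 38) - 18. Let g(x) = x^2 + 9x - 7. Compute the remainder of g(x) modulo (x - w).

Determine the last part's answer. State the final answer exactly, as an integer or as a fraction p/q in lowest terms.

393

Stage 1: cross terms: (-11*-27 - 14*-23)=619, (14*-29 - 32*-27)=458, (32*-10 - 13*-29)=57, (13*3 - 4*-10)=79, (4*-23 - -11*3)=-59; twice the area = |1154| = 1154; area = 577; boundary points = 1 + 2 + 19 + 1 + 1 = 24; strictly interior points = area - boundary/2 + 1 = 566; answer 566
Stage 2: R1 = 566; w = 16; remainder = value at the root: 1*(16)^2 + 9*(16)^1 - 7 = (256) + (144) + (-7) = 393; answer 393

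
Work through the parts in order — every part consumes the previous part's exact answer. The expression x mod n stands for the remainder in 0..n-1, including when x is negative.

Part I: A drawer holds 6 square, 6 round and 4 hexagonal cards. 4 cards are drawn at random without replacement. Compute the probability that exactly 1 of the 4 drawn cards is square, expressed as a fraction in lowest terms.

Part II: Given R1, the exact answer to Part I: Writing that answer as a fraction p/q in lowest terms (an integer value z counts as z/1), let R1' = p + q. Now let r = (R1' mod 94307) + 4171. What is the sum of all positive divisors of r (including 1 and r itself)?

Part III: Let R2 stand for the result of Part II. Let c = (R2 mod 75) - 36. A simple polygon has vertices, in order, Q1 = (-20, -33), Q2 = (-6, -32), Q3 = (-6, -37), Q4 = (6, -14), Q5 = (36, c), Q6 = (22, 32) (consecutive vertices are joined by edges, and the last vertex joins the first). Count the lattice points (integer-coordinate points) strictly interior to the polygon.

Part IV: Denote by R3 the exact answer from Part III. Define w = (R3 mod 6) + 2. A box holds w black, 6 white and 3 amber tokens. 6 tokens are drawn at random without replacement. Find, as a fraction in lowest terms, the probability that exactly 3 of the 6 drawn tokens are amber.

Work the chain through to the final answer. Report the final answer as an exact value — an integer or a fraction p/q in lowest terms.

Part I: total draws C(16,4) = 1820; favorable C(6,1)*C(10,3) = 720; P = 36/91; answer 36/91
Part II: R1 = 36/91; threaded value p + q = 127; r = 4298; 4298 = 2 * 7 * 307; sigma = (1 + 2) * (1 + 7) * (1 + 307) = 3 * 8 * 308 = 7392; answer 7392
Part III: R2 = 7392; c = 6; cross terms: (-20*-32 - -6*-33)=442, (-6*-37 - -6*-32)=30, (-6*-14 - 6*-37)=306, (6*6 - 36*-14)=540, (36*32 - 22*6)=1020, (22*-33 - -20*32)=-86; twice the area = |2252| = 2252; area = 1126; boundary points = 1 + 5 + 1 + 10 + 2 + 1 = 20; strictly interior points = area - boundary/2 + 1 = 1117; answer 1117
Part IV: R3 = 1117; w = 3; total draws C(12,6) = 924; favorable C(3,3)*C(9,3) = 84; P = 1/11; answer 1/11

1/11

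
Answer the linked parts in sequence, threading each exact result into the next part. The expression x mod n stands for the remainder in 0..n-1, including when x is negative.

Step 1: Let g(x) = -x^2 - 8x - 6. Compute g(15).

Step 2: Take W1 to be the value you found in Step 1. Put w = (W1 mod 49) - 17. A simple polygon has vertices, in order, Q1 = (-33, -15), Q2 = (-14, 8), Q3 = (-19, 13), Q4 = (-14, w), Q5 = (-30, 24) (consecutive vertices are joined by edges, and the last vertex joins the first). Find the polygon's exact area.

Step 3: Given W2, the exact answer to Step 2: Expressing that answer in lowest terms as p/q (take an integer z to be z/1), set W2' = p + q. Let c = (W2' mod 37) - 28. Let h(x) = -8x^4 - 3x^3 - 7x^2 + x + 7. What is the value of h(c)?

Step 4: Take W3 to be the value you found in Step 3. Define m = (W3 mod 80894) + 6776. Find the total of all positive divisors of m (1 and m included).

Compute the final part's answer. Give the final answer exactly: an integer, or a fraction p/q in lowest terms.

9968

Step 1: -1*(15)^2 - 8*(15)^1 - 6 = (-225) + (-120) + (-6) = -351; answer -351
Step 2: W1 = -351; w = 24; cross terms: (-33*8 - -14*-15)=-474, (-14*13 - -19*8)=-30, (-19*24 - -14*13)=-274, (-14*24 - -30*24)=384, (-30*-15 - -33*24)=1242; twice the area = |848| = 848; area = 424; answer 424
Step 3: W2 = 424; threaded value p + q = 425; c = -10; -8*(-10)^4 - 3*(-10)^3 - 7*(-10)^2 + 1*(-10)^1 + 7 = (-80000) + (3000) + (-700) + (-10) + (7) = -77703; answer -77703
Step 4: W3 = -77703; m = 9967; 9967 is prime, so its only divisors are 1 and 9967; sigma = 1 + 9967 = 9968; answer 9968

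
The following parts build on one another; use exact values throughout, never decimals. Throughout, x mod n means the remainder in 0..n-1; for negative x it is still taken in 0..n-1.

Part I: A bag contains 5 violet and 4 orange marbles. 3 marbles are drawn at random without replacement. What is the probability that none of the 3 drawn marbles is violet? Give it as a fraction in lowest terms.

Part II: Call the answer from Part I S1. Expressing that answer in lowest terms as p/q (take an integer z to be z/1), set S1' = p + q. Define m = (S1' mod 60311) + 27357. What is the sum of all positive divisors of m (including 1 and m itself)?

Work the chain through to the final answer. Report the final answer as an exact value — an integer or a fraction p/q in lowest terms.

31680

Part I: total draws C(9,3) = 84; favorable C(4,3) = 4; P = 1/21; answer 1/21
Part II: S1 = 1/21; threaded value p + q = 22; m = 27379; 27379 = 11 * 19 * 131; sigma = (1 + 11) * (1 + 19) * (1 + 131) = 12 * 20 * 132 = 31680; answer 31680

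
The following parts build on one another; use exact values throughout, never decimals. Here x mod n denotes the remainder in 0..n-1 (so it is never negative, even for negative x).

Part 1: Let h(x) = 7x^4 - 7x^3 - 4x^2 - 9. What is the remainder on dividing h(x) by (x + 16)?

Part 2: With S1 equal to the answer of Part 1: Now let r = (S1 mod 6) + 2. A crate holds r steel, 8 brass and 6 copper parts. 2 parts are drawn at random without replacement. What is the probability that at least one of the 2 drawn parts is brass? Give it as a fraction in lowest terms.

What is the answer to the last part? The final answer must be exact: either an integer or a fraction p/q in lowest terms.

25/34

Part 1: remainder = value at the root: 7*(-16)^4 - 7*(-16)^3 - 4*(-16)^2 - 9 = (458752) + (28672) + (-1024) + (-9) = 486391; answer 486391
Part 2: S1 = 486391; r = 3; total draws C(17,2) = 136; complement C(9,2) = 36; favorable 136 - 36 = 100; P = 25/34; answer 25/34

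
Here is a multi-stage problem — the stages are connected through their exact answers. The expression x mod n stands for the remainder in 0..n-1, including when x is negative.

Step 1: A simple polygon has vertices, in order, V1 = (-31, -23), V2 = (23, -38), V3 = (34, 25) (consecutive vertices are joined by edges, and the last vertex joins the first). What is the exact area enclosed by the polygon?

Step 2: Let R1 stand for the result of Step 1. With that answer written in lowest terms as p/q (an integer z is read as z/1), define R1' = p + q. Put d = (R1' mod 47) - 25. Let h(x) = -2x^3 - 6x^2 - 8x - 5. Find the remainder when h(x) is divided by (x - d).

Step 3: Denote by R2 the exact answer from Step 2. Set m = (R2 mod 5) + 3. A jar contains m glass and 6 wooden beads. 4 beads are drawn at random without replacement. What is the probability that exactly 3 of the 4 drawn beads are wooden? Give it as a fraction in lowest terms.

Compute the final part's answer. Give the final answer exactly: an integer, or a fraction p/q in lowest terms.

Step 1: cross terms: (-31*-38 - 23*-23)=1707, (23*25 - 34*-38)=1867, (34*-23 - -31*25)=-7; twice the area = |3567| = 3567; area = 3567/2; answer 3567/2
Step 2: R1 = 3567/2; threaded value p + q = 3569; d = 19; remainder = value at the root: -2*(19)^3 - 6*(19)^2 - 8*(19)^1 - 5 = (-13718) + (-2166) + (-152) + (-5) = -16041; answer -16041
Step 3: R2 = -16041; m = 7; total draws C(13,4) = 715; favorable C(6,3)*C(7,1) = 140; P = 28/143; answer 28/143

28/143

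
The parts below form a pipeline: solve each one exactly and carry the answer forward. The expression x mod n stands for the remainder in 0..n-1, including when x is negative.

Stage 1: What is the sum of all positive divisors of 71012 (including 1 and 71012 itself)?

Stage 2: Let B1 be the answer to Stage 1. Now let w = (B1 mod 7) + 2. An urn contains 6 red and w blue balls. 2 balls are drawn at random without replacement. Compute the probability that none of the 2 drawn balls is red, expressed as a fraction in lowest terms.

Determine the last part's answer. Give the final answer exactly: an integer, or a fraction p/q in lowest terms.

Stage 1: 71012 = 2^2 * 41 * 433; sigma = (1 + 2 + 4) * (1 + 41) * (1 + 433) = 7 * 42 * 434 = 127596; answer 127596
Stage 2: B1 = 127596; w = 2; total draws C(8,2) = 28; favorable C(2,2) = 1; P = 1/28; answer 1/28

1/28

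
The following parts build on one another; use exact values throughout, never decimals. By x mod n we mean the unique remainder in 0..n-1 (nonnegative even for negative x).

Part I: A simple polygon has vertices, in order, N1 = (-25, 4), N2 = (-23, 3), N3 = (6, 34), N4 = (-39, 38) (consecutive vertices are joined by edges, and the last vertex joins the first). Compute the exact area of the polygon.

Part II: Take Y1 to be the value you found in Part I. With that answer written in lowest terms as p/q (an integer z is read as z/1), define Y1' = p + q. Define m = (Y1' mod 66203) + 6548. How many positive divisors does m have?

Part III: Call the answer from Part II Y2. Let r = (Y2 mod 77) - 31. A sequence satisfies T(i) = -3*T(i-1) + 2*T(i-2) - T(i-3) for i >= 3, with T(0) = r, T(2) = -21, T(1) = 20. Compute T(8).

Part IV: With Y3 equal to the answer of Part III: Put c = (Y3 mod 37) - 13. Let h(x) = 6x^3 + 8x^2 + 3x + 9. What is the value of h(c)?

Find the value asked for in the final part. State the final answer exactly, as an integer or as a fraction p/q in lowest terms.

-5221

Part I: cross terms: (-25*3 - -23*4)=17, (-23*34 - 6*3)=-800, (6*38 - -39*34)=1554, (-39*4 - -25*38)=794; twice the area = |1565| = 1565; area = 1565/2; answer 1565/2
Part II: Y1 = 1565/2; threaded value p + q = 1567; m = 8115; 8115 = 3 * 5 * 541; number of divisors = (1+1) * (1+1) * (1+1) = 8; answer 8
Part III: Y2 = 8; r = -23; T(3) = -3*(-21) + 2*(20) - 1*(-23) = 126; iterating: T(3)=126, T(4)=-440, T(5)=1593, T(6)=-5785, T(7)=20981, T(8)=-76106; answer -76106
Part IV: Y3 = -76106; c = -10; 6*(-10)^3 + 8*(-10)^2 + 3*(-10)^1 + 9 = (-6000) + (800) + (-30) + (9) = -5221; answer -5221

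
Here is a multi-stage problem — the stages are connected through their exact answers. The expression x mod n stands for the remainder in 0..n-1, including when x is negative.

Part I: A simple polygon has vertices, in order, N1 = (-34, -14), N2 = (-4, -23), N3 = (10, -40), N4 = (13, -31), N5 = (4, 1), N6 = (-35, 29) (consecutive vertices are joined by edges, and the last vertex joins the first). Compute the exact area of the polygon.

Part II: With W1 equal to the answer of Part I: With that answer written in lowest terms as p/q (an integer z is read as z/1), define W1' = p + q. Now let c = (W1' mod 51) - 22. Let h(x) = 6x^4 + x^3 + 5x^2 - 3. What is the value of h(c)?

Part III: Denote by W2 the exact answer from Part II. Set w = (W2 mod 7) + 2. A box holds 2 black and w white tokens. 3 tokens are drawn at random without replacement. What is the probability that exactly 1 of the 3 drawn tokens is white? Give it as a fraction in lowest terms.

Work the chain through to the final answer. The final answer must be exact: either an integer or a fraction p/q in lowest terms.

Part I: cross terms: (-34*-23 - -4*-14)=726, (-4*-40 - 10*-23)=390, (10*-31 - 13*-40)=210, (13*1 - 4*-31)=137, (4*29 - -35*1)=151, (-35*-14 - -34*29)=1476; twice the area = |3090| = 3090; area = 1545; answer 1545
Part II: W1 = 1545; threaded value p + q = 1546; c = -6; 6*(-6)^4 + 1*(-6)^3 + 5*(-6)^2 - 3 = (7776) + (-216) + (180) + (-3) = 7737; answer 7737
Part III: W2 = 7737; w = 4; total draws C(6,3) = 20; favorable C(4,1)*C(2,2) = 4; P = 1/5; answer 1/5

1/5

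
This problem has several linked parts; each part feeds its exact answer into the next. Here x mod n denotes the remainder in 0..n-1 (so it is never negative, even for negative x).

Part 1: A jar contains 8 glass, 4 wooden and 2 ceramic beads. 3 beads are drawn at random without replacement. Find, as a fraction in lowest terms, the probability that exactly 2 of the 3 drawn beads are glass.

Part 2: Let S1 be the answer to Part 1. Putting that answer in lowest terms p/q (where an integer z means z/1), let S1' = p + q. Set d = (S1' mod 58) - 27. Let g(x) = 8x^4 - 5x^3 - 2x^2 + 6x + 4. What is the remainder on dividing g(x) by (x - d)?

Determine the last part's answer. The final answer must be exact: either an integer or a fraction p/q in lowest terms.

Part 1: total draws C(14,3) = 364; favorable C(8,2)*C(6,1) = 168; P = 6/13; answer 6/13
Part 2: S1 = 6/13; threaded value p + q = 19; d = -8; remainder = value at the root: 8*(-8)^4 - 5*(-8)^3 - 2*(-8)^2 + 6*(-8)^1 + 4 = (32768) + (2560) + (-128) + (-48) + (4) = 35156; answer 35156

35156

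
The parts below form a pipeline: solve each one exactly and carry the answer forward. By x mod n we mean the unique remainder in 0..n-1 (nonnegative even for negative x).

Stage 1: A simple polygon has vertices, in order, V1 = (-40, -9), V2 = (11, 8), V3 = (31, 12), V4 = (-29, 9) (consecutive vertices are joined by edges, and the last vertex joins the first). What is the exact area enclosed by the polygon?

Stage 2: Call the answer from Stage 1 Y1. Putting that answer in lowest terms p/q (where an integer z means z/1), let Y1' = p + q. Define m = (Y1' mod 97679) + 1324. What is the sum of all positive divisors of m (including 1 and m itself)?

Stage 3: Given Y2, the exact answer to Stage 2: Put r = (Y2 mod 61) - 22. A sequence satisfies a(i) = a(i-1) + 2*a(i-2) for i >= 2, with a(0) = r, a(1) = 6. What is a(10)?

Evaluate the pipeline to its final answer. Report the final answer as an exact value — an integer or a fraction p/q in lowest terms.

8886

Stage 1: cross terms: (-40*8 - 11*-9)=-221, (11*12 - 31*8)=-116, (31*9 - -29*12)=627, (-29*-9 - -40*9)=621; twice the area = |911| = 911; area = 911/2; answer 911/2
Stage 2: Y1 = 911/2; threaded value p + q = 913; m = 2237; 2237 is prime, so its only divisors are 1 and 2237; sigma = 1 + 2237 = 2238; answer 2238
Stage 3: Y2 = 2238; r = 20; a(2) = 1*(6) + 2*(20) = 46; iterating: a(2)=46, a(3)=58, a(4)=150, a(5)=266, a(6)=566, a(7)=1098, a(8)=2230, a(9)=4426, a(10)=8886; answer 8886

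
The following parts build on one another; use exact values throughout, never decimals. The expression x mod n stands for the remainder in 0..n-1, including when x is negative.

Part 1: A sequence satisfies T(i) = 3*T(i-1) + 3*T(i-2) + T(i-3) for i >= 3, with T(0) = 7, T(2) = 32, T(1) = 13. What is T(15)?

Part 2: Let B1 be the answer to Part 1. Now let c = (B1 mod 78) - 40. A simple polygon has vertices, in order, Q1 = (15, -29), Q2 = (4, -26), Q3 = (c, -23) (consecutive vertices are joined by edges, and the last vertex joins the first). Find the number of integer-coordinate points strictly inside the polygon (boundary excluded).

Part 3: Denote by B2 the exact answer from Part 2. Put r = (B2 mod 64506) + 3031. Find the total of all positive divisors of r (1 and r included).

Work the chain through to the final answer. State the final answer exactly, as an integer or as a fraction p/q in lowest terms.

6048

Part 1: T(3) = 3*(32) + 3*(13) + 1*(7) = 142; iterating: T(3)=142, T(4)=535, T(5)=2063, T(6)=7936, T(7)=30532, T(8)=117467, T(9)=451933, T(10)=1738732, T(11)=6689462, T(12)=25736515, T(13)=99016663, T(14)=380948996, T(15)=1465633492; answer 1465633492
Part 2: B1 = 1465633492; c = 36; cross terms: (15*-26 - 4*-29)=-274, (4*-23 - 36*-26)=844, (36*-29 - 15*-23)=-699; twice the area = |-129| = 129; area = 129/2; boundary points = 1 + 1 + 3 = 5; strictly interior points = area - boundary/2 + 1 = 63; answer 63
Part 3: B2 = 63; r = 3094; 3094 = 2 * 7 * 13 * 17; sigma = (1 + 2) * (1 + 7) * (1 + 13) * (1 + 17) = 3 * 8 * 14 * 18 = 6048; answer 6048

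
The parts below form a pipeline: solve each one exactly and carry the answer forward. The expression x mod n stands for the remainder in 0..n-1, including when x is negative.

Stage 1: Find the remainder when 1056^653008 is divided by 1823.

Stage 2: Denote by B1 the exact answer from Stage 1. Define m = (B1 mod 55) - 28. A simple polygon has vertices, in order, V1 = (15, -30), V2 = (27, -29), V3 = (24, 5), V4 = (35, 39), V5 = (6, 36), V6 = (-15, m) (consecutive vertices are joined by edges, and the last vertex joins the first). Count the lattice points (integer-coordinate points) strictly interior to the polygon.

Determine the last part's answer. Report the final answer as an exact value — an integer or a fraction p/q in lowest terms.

2052

Stage 1: squarings mod 1823: 1056^1=1056, 1056^2=1283, 1056^4=1743, 1056^8=931, 1056^16=836, 1056^32=687, 1056^64=1635, 1056^128=707, 1056^256=347, 1056^512=91, 1056^1024=989, 1056^2048=993, 1056^4096=1629, 1056^8192=1176, 1056^16384=1142, 1056^32768=719, 1056^65536=1052, 1056^131072=143, 1056^262144=396, 1056^524288=38; 1056^653008 = 1056^16 * 1056^64 * 1056^128 * 1056^512 * 1056^1024 * 1056^4096 * 1056^8192 * 1056^16384 * 1056^32768 * 1056^65536 * 1056^524288 = 619 (mod 1823); answer 619
Stage 2: B1 = 619; m = -14; cross terms: (15*-29 - 27*-30)=375, (27*5 - 24*-29)=831, (24*39 - 35*5)=761, (35*36 - 6*39)=1026, (6*-14 - -15*36)=456, (-15*-30 - 15*-14)=660; twice the area = |4109| = 4109; area = 4109/2; boundary points = 1 + 1 + 1 + 1 + 1 + 2 = 7; strictly interior points = area - boundary/2 + 1 = 2052; answer 2052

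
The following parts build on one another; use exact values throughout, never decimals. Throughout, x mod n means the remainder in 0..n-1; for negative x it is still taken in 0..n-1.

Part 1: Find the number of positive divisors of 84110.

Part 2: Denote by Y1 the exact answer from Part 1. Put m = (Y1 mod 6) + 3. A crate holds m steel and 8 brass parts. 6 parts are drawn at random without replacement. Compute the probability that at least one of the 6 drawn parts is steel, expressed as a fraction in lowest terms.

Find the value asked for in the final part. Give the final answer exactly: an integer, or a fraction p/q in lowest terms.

Part 1: 84110 = 2 * 5 * 13 * 647; number of divisors = (1+1) * (1+1) * (1+1) * (1+1) = 16; answer 16
Part 2: Y1 = 16; m = 7; total draws C(15,6) = 5005; complement C(8,6) = 28; favorable 5005 - 28 = 4977; P = 711/715; answer 711/715

711/715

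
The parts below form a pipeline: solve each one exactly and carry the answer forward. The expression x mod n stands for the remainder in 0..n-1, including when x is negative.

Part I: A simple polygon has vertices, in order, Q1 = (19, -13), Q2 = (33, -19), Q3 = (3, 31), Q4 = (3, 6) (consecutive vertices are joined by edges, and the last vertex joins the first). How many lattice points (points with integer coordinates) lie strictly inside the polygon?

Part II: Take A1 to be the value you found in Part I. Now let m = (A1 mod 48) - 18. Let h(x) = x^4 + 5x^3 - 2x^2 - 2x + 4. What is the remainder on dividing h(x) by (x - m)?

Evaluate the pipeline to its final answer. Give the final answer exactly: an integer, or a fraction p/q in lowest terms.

Part I: cross terms: (19*-19 - 33*-13)=68, (33*31 - 3*-19)=1080, (3*6 - 3*31)=-75, (3*-13 - 19*6)=-153; twice the area = |920| = 920; area = 460; boundary points = 2 + 10 + 25 + 1 = 38; strictly interior points = area - boundary/2 + 1 = 442; answer 442
Part II: A1 = 442; m = -8; remainder = value at the root: 1*(-8)^4 + 5*(-8)^3 - 2*(-8)^2 - 2*(-8)^1 + 4 = (4096) + (-2560) + (-128) + (16) + (4) = 1428; answer 1428

1428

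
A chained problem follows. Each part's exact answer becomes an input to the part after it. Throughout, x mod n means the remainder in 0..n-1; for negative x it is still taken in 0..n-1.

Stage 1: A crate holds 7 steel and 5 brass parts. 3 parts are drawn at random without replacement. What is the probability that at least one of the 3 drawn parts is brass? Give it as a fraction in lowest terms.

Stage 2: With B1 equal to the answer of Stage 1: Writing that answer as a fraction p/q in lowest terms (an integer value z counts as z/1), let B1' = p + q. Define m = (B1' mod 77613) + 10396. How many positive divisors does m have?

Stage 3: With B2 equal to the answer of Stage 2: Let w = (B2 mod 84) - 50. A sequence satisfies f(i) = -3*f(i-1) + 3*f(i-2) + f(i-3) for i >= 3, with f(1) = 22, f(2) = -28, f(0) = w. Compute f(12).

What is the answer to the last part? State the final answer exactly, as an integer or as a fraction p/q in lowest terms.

-13915248

Stage 1: total draws C(12,3) = 220; complement C(7,3) = 35; favorable 220 - 35 = 185; P = 37/44; answer 37/44
Stage 2: B1 = 37/44; threaded value p + q = 81; m = 10477; 10477 is prime, so its only divisors are 1 and 10477; count = 2; answer 2
Stage 3: B2 = 2; w = -48; f(3) = -3*(-28) + 3*(22) + 1*(-48) = 102; iterating: f(3)=102, f(4)=-368, f(5)=1382, f(6)=-5148, f(7)=19222, f(8)=-71728, f(9)=267702, f(10)=-999068, f(11)=3728582, f(12)=-13915248; answer -13915248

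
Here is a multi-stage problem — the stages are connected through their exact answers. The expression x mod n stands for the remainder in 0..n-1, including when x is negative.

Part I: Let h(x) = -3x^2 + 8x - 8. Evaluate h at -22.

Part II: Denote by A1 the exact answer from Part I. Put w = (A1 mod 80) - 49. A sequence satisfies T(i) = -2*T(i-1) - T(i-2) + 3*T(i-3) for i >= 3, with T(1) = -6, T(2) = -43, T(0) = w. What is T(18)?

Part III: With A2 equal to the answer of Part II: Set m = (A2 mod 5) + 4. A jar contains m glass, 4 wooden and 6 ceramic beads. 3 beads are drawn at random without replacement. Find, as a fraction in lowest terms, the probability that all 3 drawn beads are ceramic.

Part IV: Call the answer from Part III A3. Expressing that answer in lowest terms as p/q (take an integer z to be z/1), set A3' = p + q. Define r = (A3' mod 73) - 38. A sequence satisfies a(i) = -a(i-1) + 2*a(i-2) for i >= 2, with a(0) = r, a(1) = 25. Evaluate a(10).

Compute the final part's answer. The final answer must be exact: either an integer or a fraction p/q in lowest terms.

-9551

Part I: -3*(-22)^2 + 8*(-22)^1 - 8 = (-1452) + (-176) + (-8) = -1636; answer -1636
Part II: A1 = -1636; w = -5; T(3) = -2*(-43) - 1*(-6) + 3*(-5) = 77; iterating: T(3)=77, T(4)=-129, T(5)=52, T(6)=256, T(7)=-951, T(8)=1802, T(9)=-1885, T(10)=-885, T(11)=9061, T(12)=-22892, T(13)=34068, T(14)=-18061, T(15)=-66622, T(16)=253509, T(17)=-494579, T(18)=535783; answer 535783
Part III: A2 = 535783; m = 7; total draws C(17,3) = 680; favorable C(6,3) = 20; P = 1/34; answer 1/34
Part IV: A3 = 1/34; threaded value p + q = 35; r = -3; a(2) = -1*(25) + 2*(-3) = -31; iterating: a(2)=-31, a(3)=81, a(4)=-143, a(5)=305, a(6)=-591, a(7)=1201, a(8)=-2383, a(9)=4785, a(10)=-9551; answer -9551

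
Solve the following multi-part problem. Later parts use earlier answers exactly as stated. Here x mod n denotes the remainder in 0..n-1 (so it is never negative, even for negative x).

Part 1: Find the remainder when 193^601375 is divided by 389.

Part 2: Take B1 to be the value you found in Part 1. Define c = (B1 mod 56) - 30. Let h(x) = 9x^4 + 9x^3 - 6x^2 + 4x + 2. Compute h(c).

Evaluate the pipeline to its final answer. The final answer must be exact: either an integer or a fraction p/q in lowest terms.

995402

Part 1: squarings mod 389: 193^1=193, 193^2=294, 193^4=78, 193^8=249, 193^16=150, 193^32=327, 193^64=343, 193^128=171, 193^256=66, 193^512=77, 193^1024=94, 193^2048=278, 193^4096=262, 193^8192=180, 193^16384=113, 193^32768=321, 193^65536=345, 193^131072=380, 193^262144=81, 193^524288=337; 193^601375 = 193^1 * 193^2 * 193^4 * 193^8 * 193^16 * 193^256 * 193^1024 * 193^2048 * 193^8192 * 193^65536 * 193^524288 = 216 (mod 389); answer 216
Part 2: B1 = 216; c = 18; 9*(18)^4 + 9*(18)^3 - 6*(18)^2 + 4*(18)^1 + 2 = (944784) + (52488) + (-1944) + (72) + (2) = 995402; answer 995402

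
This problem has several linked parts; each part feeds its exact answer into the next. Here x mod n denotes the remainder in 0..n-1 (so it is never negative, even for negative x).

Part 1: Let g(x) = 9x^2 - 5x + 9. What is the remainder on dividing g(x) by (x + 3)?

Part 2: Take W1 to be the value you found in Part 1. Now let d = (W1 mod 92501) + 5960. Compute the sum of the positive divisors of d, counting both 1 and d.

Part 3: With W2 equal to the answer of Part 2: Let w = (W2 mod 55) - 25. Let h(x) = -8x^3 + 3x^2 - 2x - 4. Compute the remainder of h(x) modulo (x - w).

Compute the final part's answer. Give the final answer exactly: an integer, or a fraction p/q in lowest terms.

Part 1: remainder = value at the root: 9*(-3)^2 - 5*(-3)^1 + 9 = (81) + (15) + (9) = 105; answer 105
Part 2: W1 = 105; d = 6065; 6065 = 5 * 1213; sigma = (1 + 5) * (1 + 1213) = 6 * 1214 = 7284; answer 7284
Part 3: W2 = 7284; w = -1; remainder = value at the root: -8*(-1)^3 + 3*(-1)^2 - 2*(-1)^1 - 4 = (8) + (3) + (2) + (-4) = 9; answer 9

9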